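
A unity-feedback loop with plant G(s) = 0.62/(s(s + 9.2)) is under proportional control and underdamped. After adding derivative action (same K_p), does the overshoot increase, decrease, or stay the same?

decrease

The derivative term adds K·K_d to the s-coefficient of the characteristic equation, raising 2ζω_n while ω_n is unchanged; ζ increases, so overshoot decreases.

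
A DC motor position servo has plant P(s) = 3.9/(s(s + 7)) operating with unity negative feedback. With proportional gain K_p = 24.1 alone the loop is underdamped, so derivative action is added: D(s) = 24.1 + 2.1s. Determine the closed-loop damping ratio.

Forward path: (24.1 + 2.1s)·3.9/(s(s+7)). The closed-loop characteristic equation is s² + (7 + 3.9·2.1)s + 3.9·24.1 = 0.
That is s² + 15.19s + 93.99 = 0, so ω_n = 9.695 rad/s and ζ = 15.19/(2·9.695) = 0.7834.

ζ = 0.783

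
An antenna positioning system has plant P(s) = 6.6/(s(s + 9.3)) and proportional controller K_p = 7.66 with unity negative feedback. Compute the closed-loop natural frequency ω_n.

ω_n = 7.11 rad/s

With unity feedback the closed-loop characteristic equation is s² + 9.3s + 7.66·6.6 = s² + 9.3s + 50.56 = 0.
Matching s² + 2ζω_n s + ω_n²: ω_n = √50.56 = 7.11 rad/s and 2ζω_n = 9.3, so ζ = 9.3/(2·7.11) = 0.654.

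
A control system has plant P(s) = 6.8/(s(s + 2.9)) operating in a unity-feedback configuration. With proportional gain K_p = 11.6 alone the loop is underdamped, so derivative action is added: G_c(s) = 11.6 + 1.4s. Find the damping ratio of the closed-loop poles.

Forward path: (11.6 + 1.4s)·6.8/(s(s+2.9)). The closed-loop characteristic equation is s² + (2.9 + 6.8·1.4)s + 6.8·11.6 = 0.
That is s² + 12.42s + 78.88 = 0, so ω_n = 8.881 rad/s and ζ = 12.42/(2·8.881) = 0.6992.

ζ = 0.699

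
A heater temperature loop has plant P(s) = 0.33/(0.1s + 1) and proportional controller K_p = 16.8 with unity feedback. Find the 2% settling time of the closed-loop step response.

T_s ≈ 0.0611 s

Closed loop: T(s) = K_p·P/(1+K_p·P) = 5.544/(0.1s + 1 + 5.544), with pole at s = −(1 + 5.544)/0.1 = −65.44.
τ = 1/65.44 = 0.01528 s, so 2% settling time ≈ 4τ = 0.0611 s.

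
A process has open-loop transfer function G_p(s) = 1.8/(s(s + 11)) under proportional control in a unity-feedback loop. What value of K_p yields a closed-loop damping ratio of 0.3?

Closed-loop characteristic equation: s² + 11s + K_p·1.8 = 0.
So ω_n = √(1.8K_p) and 2ζω_n = 11, giving ζ = 11/(2√(1.8K_p)).
Setting ζ = 0.3: √(1.8K_p) = 11/(2·0.3) = 18.33, so K_p = 336.1/1.8 = 187.

K_p = 187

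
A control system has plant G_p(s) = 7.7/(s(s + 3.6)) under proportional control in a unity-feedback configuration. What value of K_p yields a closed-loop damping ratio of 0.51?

K_p = 1.62

Closed-loop characteristic equation: s² + 3.6s + K_p·7.7 = 0.
So ω_n = √(7.7K_p) and 2ζω_n = 3.6, giving ζ = 3.6/(2√(7.7K_p)).
Setting ζ = 0.51: √(7.7K_p) = 3.6/(2·0.51) = 3.529, so K_p = 12.46/7.7 = 1.62.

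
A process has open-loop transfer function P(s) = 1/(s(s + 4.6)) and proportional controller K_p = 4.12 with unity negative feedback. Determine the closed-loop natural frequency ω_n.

With unity feedback the closed-loop characteristic equation is s² + 4.6s + 4.12·1 = s² + 4.6s + 4.12 = 0.
Matching s² + 2ζω_n s + ω_n²: ω_n = √4.12 = 2.03 rad/s and 2ζω_n = 4.6, so ζ = 4.6/(2·2.03) = 1.13.

ω_n = 2.03 rad/s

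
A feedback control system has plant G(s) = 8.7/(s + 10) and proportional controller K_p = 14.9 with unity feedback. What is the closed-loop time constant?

Closed-loop transfer function: T(s) = K_p·G(s)/(1 + K_p·G(s)) = 129.6/(s + 10 + 129.6) = 129.6/(s + 139.6).
Time constant τ = 1/139.6 = 0.00716 s.

τ = 0.00716 s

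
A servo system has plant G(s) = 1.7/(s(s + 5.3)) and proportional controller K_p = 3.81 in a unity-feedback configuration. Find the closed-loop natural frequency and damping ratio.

ω_n = 2.54 rad/s, ζ = 1.04

With unity feedback the closed-loop characteristic equation is s² + 5.3s + 3.81·1.7 = s² + 5.3s + 6.477 = 0.
So ω_n² = 6.477 ⇒ ω_n = 2.545 rad/s, and ζ = 5.3/(2ω_n) = 1.04.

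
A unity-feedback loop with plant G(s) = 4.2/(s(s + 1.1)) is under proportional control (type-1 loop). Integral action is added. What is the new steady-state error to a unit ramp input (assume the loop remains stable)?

The integrator raises the loop to type 2, so K_v → ∞ and e_ss to a ramp is zero.

0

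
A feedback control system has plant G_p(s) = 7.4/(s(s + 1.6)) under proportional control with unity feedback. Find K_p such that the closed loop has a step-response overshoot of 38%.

K_p = 0.998

From %OS = 100·exp(−πζ/√(1−ζ²)) = 38%, ζ = −ln(0.38)/√(π²+ln²(0.38)) = 0.2943.
Characteristic equation s² + 1.6s + 7.4K_p = 0 gives ζ = 1.6/(2√(7.4K_p)).
Setting ζ = 0.2943: √(7.4K_p) = 1.6/(2·0.2943) = 2.718, so K_p = 7.387/7.4 = 0.998.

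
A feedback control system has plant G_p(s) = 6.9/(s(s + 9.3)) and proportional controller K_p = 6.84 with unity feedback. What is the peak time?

T_p = 0.621 s

Closed-loop characteristic equation: s² + 9.3s + 47.2 = 0, so ω_n = 6.87 rad/s and ζ = 9.3/(2·6.87) = 0.6769.
Damped frequency ω_d = ω_n√(1−ζ²) = 5.057 rad/s, so peak time T_p = π/ω_d = 0.621 s.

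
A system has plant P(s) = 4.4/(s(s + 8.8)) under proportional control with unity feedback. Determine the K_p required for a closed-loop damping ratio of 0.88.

Closed-loop characteristic equation: s² + 8.8s + K_p·4.4 = 0.
So ω_n = √(4.4K_p) and 2ζω_n = 8.8, giving ζ = 8.8/(2√(4.4K_p)).
Setting ζ = 0.88: √(4.4K_p) = 8.8/(2·0.88) = 5, so K_p = 25/4.4 = 5.68.

K_p = 5.68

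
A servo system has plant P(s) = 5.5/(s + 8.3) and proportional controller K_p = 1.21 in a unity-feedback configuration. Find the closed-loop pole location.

Closed-loop transfer function: T(s) = K_p·P(s)/(1 + K_p·P(s)) = 6.655/(s + 8.3 + 6.655) = 6.655/(s + 14.96).
The closed-loop pole is at s = −14.96.

s = -14.96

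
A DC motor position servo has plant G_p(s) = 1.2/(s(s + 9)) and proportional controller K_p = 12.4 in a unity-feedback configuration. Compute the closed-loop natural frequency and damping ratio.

ω_n = 3.86 rad/s, ζ = 1.17

1 + K_p·G_p(s) = 0 gives s² + 9s + 14.88 = 0.
So ω_n² = 14.88 ⇒ ω_n = 3.857 rad/s, and ζ = 9/(2ω_n) = 1.17.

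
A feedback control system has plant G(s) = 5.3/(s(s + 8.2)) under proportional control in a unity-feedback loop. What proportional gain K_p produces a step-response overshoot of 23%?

From %OS = 100·exp(−πζ/√(1−ζ²)) = 23%, ζ = −ln(0.23)/√(π²+ln²(0.23)) = 0.4237.
Characteristic equation s² + 8.2s + 5.3K_p = 0 gives ζ = 8.2/(2√(5.3K_p)).
Setting ζ = 0.4237: √(5.3K_p) = 8.2/(2·0.4237) = 9.676, so K_p = 93.62/5.3 = 17.7.

K_p = 17.7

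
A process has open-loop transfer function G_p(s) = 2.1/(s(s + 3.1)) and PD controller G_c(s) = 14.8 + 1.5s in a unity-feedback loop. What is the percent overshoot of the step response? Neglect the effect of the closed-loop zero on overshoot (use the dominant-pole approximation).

11.9%

Forward path: (14.8 + 1.5s)·2.1/(s(s+3.1)). The closed-loop characteristic equation is s² + (3.1 + 2.1·1.5)s + 2.1·14.8 = 0.
That is s² + 6.25s + 31.08 = 0, so ω_n = 5.575 rad/s and ζ = 6.25/(2·5.575) = 0.5605.
%OS = 100·exp(−πζ/√(1−ζ²)) = 11.9%.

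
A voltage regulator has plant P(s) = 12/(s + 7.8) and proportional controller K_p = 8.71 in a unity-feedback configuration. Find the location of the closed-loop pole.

s = -112.3

Closed-loop transfer function: T(s) = K_p·P(s)/(1 + K_p·P(s)) = 104.5/(s + 7.8 + 104.5) = 104.5/(s + 112.3).
The closed-loop pole is at s = −112.3.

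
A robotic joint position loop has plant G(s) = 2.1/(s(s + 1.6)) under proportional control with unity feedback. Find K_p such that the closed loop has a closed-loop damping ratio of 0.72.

K_p = 0.588

Closed-loop characteristic equation: s² + 1.6s + K_p·2.1 = 0.
So ω_n = √(2.1K_p) and 2ζω_n = 1.6, giving ζ = 1.6/(2√(2.1K_p)).
Setting ζ = 0.72: √(2.1K_p) = 1.6/(2·0.72) = 1.111, so K_p = 1.235/2.1 = 0.588.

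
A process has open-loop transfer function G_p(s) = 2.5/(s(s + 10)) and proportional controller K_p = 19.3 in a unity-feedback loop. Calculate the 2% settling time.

From 1 + K_pG_p(s) = 0: s² + 10s + 48.25 = 0 ⇒ ω_n = 6.946, ζ = 0.7198.
2% settling time T_s ≈ 4/(ζω_n) = 4/5 = 0.8 s.

T_s ≈ 0.8 s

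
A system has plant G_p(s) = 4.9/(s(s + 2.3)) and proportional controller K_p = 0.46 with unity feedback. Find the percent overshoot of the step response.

Closed-loop characteristic equation: s² + 2.3s + 2.254 = 0, so ω_n = 1.501 rad/s and ζ = 2.3/(2·1.501) = 0.766.
%OS = 100·exp(−πζ/√(1−ζ²)) = 100·exp(−π·0.766/√0.4133) = 2.37%.

2.37%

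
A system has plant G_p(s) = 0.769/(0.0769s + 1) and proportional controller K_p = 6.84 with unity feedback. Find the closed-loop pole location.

s = -81.4

Closed loop: T(s) = K_p·G_p/(1+K_p·G_p) = 5.26/(0.0769s + 1 + 5.26), with pole at s = −(1 + 5.26)/0.0769 = −81.4.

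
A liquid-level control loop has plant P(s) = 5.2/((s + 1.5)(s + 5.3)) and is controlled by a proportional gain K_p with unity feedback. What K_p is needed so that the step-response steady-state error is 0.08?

Steady-state error for a unit step on this type-0 loop is 1/(1 + K_p·P(0)).
P(0) = 0.6541. Require 1/(1 + K_p·0.6541) = 0.08, so 1 + 0.6541·K_p = 12.5.
K_p = (12.5 − 1)/0.6541 = 17.6.

K_p = 17.6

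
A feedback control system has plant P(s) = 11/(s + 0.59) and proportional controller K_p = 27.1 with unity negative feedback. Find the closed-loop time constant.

τ = 0.00335 s

Closed-loop transfer function: T(s) = K_p·P(s)/(1 + K_p·P(s)) = 298.1/(s + 0.59 + 298.1) = 298.1/(s + 298.7).
Time constant τ = 1/298.7 = 0.00335 s.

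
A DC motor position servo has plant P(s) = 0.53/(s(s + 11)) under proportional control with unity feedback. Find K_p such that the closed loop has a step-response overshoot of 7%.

From %OS = 100·exp(−πζ/√(1−ζ²)) = 7%, ζ = −ln(0.07)/√(π²+ln²(0.07)) = 0.6461.
Characteristic equation s² + 11s + 0.53K_p = 0 gives ζ = 11/(2√(0.53K_p)).
Setting ζ = 0.6461: √(0.53K_p) = 11/(2·0.6461) = 8.513, so K_p = 72.47/0.53 = 137.

K_p = 137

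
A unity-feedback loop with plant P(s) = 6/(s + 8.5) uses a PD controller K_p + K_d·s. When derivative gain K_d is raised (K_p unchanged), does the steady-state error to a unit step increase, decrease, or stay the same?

At s = 0 the derivative term contributes nothing: C(0) = K_p regardless of K_d, so K_pos = K_p·P(0) and e_ss are unchanged.

unchanged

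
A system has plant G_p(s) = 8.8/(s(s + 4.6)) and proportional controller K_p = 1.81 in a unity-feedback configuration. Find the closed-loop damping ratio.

ζ = 0.576

The closed-loop denominator is s(s+4.6) + 1.81·8.8 = s² + 4.6s + 15.93.
So ω_n² = 15.93 ⇒ ω_n = 3.991 rad/s, and ζ = 4.6/(2ω_n) = 0.576.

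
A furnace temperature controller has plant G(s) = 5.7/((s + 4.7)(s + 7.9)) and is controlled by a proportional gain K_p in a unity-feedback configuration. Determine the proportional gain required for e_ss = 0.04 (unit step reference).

For a type-0 loop with proportional control, e_ss = 1/(1 + K_p·G(0)).
G(0) = 0.1535. Require 1/(1 + K_p·0.1535) = 0.04, so 1 + 0.1535·K_p = 25.
K_p = (25 − 1)/0.1535 = 156.

K_p = 156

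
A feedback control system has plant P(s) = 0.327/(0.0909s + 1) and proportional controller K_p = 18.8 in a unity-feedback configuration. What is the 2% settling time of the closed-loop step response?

Closed loop: T(s) = K_p·P/(1+K_p·P) = 6.148/(0.0909s + 1 + 6.148), with pole at s = −(1 + 6.148)/0.0909 = −78.63.
τ = 1/78.63 = 0.01272 s, so 2% settling time ≈ 4τ = 0.0509 s.

T_s ≈ 0.0509 s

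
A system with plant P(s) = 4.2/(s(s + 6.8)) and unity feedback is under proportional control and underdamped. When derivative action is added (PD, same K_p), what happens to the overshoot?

The derivative term adds K·K_d to the s-coefficient of the characteristic equation, raising 2ζω_n while ω_n is unchanged; ζ increases, so overshoot decreases.

decrease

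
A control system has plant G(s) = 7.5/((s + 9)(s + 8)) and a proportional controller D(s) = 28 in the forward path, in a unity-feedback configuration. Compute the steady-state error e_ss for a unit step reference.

0.255

The loop is type 0. Static position error constant K_pos = D(0)·G(0) = 28·0.1042 = 2.917.
Steady-state error to a unit step: e_ss = 1/(1+K_pos) = 1/3.917 = 0.255.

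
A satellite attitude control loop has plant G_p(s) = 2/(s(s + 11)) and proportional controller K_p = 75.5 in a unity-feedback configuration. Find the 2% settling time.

The closed-loop denominator s² + 11s + 151 gives ω_n = √151 = 12.29 and ζ = 11/(2ω_n) = 0.4476.
2% settling time T_s ≈ 4/(ζω_n) = 4/5.5 = 0.727 s.

T_s ≈ 0.727 s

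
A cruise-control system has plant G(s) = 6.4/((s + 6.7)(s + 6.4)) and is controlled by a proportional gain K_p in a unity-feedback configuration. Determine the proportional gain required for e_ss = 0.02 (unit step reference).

The loop is type 0, so e_ss(step) = 1/(1 + K_pos) with K_pos = K_p·G(0).
G(0) = 0.1493. Require 1/(1 + K_p·0.1493) = 0.02, so 1 + 0.1493·K_p = 50.
K_p = (50 − 1)/0.1493 = 328.

K_p = 328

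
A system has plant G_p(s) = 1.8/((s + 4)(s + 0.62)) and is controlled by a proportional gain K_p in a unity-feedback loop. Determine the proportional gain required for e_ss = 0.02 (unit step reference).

For a type-0 loop with proportional control, e_ss = 1/(1 + K_p·G_p(0)).
G_p(0) = 0.7258. Require 1/(1 + K_p·0.7258) = 0.02, so 1 + 0.7258·K_p = 50.
K_p = (50 − 1)/0.7258 = 67.5.

K_p = 67.5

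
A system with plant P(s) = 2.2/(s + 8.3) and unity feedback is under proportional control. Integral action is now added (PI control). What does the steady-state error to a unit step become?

0

Adding integral action puts a pole at s = 0 in the forward path, raising the system type to 1; a type-1 loop has zero steady-state error to a step.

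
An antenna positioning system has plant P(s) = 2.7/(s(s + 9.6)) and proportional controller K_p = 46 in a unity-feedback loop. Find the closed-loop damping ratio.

ζ = 0.431

With unity feedback the closed-loop characteristic equation is s² + 9.6s + 46·2.7 = s² + 9.6s + 124.2 = 0.
Matching s² + 2ζω_n s + ω_n²: ω_n = √124.2 = 11.14 rad/s and 2ζω_n = 9.6, so ζ = 9.6/(2·11.14) = 0.431.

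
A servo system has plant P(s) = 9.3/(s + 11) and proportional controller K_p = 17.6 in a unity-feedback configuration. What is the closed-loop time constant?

Closed-loop transfer function: T(s) = K_p·P(s)/(1 + K_p·P(s)) = 163.7/(s + 11 + 163.7) = 163.7/(s + 174.7).
Time constant τ = 1/174.7 = 0.00572 s.

τ = 0.00572 s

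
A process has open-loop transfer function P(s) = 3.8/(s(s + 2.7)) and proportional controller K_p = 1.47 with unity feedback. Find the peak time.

T_p = 1.62 s

Closed-loop characteristic equation: s² + 2.7s + 5.586 = 0, so ω_n = 2.363 rad/s and ζ = 2.7/(2·2.363) = 0.5712.
Damped frequency ω_d = ω_n√(1−ζ²) = 1.94 rad/s, so peak time T_p = π/ω_d = 1.62 s.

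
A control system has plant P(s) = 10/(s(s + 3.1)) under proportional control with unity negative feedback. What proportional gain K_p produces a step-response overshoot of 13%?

From %OS = 100·exp(−πζ/√(1−ζ²)) = 13%, ζ = −ln(0.13)/√(π²+ln²(0.13)) = 0.5446.
Characteristic equation s² + 3.1s + 10K_p = 0 gives ζ = 3.1/(2√(10K_p)).
Setting ζ = 0.5446: √(10K_p) = 3.1/(2·0.5446) = 2.846, so K_p = 8.099/10 = 0.81.

K_p = 0.81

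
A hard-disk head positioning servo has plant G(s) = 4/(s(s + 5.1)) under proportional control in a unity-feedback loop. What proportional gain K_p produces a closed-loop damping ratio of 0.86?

Closed-loop characteristic equation: s² + 5.1s + K_p·4 = 0.
So ω_n = √(4K_p) and 2ζω_n = 5.1, giving ζ = 5.1/(2√(4K_p)).
Setting ζ = 0.86: √(4K_p) = 5.1/(2·0.86) = 2.965, so K_p = 8.792/4 = 2.2.

K_p = 2.2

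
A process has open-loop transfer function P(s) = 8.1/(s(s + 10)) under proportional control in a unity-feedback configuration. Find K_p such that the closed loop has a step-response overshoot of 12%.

From %OS = 100·exp(−πζ/√(1−ζ²)) = 12%, ζ = −ln(0.12)/√(π²+ln²(0.12)) = 0.5594.
Characteristic equation s² + 10s + 8.1K_p = 0 gives ζ = 10/(2√(8.1K_p)).
Setting ζ = 0.5594: √(8.1K_p) = 10/(2·0.5594) = 8.938, so K_p = 79.89/8.1 = 9.86.

K_p = 9.86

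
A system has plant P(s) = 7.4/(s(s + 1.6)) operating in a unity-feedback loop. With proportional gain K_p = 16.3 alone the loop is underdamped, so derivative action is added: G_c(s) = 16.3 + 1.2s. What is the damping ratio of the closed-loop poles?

Forward path: (16.3 + 1.2s)·7.4/(s(s+1.6)). The closed-loop characteristic equation is s² + (1.6 + 7.4·1.2)s + 7.4·16.3 = 0.
That is s² + 10.48s + 120.6 = 0, so ω_n = 10.98 rad/s and ζ = 10.48/(2·10.98) = 0.4771.

ζ = 0.477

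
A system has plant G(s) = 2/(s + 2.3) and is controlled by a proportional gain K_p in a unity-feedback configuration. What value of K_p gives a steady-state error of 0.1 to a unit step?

Steady-state error for a unit step on this type-0 loop is 1/(1 + K_p·G(0)).
G(0) = 0.8696. Require 1/(1 + K_p·0.8696) = 0.1, so 1 + 0.8696·K_p = 10.
K_p = (10 − 1)/0.8696 = 10.3.

K_p = 10.3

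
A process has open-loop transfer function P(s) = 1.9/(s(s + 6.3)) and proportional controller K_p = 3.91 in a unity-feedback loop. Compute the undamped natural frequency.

ω_n = 2.73 rad/s

1 + K_p·P(s) = 0 gives s² + 6.3s + 7.429 = 0.
So ω_n² = 7.429 ⇒ ω_n = 2.726 rad/s, and ζ = 6.3/(2ω_n) = 1.16.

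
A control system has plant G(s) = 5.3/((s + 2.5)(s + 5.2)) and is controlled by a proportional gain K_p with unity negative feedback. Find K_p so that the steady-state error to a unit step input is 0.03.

K_p = 79.3

The loop is type 0, so e_ss(step) = 1/(1 + K_pos) with K_pos = K_p·G(0).
G(0) = 0.4077. Require 1/(1 + K_p·0.4077) = 0.03, so 1 + 0.4077·K_p = 33.33.
K_p = (33.33 − 1)/0.4077 = 79.3.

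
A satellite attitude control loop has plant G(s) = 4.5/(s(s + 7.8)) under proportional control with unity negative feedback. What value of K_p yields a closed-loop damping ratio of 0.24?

K_p = 58.7

Closed-loop characteristic equation: s² + 7.8s + K_p·4.5 = 0.
So ω_n = √(4.5K_p) and 2ζω_n = 7.8, giving ζ = 7.8/(2√(4.5K_p)).
Setting ζ = 0.24: √(4.5K_p) = 7.8/(2·0.24) = 16.25, so K_p = 264.1/4.5 = 58.7.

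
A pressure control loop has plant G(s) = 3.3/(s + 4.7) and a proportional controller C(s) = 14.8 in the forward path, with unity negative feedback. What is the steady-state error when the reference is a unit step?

The loop is type 0. Static position error constant K_pos = C(0)·G(0) = 14.8·0.7021 = 10.39.
Steady-state error to a unit step: e_ss = 1/(1+K_pos) = 1/11.39 = 0.0878.

0.0878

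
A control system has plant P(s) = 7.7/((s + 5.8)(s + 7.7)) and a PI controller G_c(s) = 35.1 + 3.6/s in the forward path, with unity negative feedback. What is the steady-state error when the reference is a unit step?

The open loop G_c(s)P(s) has a pole at the origin (type 1), so the static position error constant is infinite and e_ss = 1/(1+∞) = 0.

0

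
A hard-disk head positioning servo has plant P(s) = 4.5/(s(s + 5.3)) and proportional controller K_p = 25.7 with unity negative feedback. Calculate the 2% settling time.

The closed-loop denominator s² + 5.3s + 115.6 gives ω_n = √115.6 = 10.75 and ζ = 5.3/(2ω_n) = 0.2464.
2% settling time T_s ≈ 4/(ζω_n) = 4/2.65 = 1.51 s.

T_s ≈ 1.51 s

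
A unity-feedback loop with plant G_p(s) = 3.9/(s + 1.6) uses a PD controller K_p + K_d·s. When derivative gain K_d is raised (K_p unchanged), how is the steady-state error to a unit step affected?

unchanged

K_d affects only the transient (the s-coefficient); the DC loop gain, and hence e_ss, depends only on K_p.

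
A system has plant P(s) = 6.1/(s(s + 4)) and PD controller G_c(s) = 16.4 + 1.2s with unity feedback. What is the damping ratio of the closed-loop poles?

ζ = 0.566

Forward path: (16.4 + 1.2s)·6.1/(s(s+4)). The closed-loop characteristic equation is s² + (4 + 6.1·1.2)s + 6.1·16.4 = 0.
That is s² + 11.32s + 100 = 0, so ω_n = 10 rad/s and ζ = 11.32/(2·10) = 0.5659.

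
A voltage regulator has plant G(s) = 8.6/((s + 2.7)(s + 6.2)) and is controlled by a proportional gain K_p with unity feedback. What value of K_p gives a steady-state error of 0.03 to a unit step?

For a type-0 loop with proportional control, e_ss = 1/(1 + K_p·G(0)).
G(0) = 0.5137. Require 1/(1 + K_p·0.5137) = 0.03, so 1 + 0.5137·K_p = 33.33.
K_p = (33.33 − 1)/0.5137 = 62.9.

K_p = 62.9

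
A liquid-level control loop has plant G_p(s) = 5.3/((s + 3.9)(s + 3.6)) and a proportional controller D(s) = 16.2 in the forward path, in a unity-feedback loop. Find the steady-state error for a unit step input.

The loop is type 0. Static position error constant K_pos = D(0)·G_p(0) = 16.2·0.3775 = 6.115.
Steady-state error to a unit step: e_ss = 1/(1+K_pos) = 1/7.115 = 0.141.

0.141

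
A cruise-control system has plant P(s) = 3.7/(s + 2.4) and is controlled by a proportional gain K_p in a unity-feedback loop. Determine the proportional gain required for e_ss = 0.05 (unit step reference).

K_p = 12.3

For a type-0 loop with proportional control, e_ss = 1/(1 + K_p·P(0)).
P(0) = 1.542. Require 1/(1 + K_p·1.542) = 0.05, so 1 + 1.542·K_p = 20.
K_p = (20 − 1)/1.542 = 12.3.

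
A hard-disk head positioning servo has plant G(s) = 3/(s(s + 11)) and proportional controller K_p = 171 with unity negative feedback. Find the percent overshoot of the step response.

The closed-loop denominator s² + 11s + 513 gives ω_n = √513 = 22.65 and ζ = 11/(2ω_n) = 0.2428.
%OS = 100·exp(−πζ/√(1−ζ²)) = 100·exp(−π·0.2428/√0.941) = 45.5%.

45.5%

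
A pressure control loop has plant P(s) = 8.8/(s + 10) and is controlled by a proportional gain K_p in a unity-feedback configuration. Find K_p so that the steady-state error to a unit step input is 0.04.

K_p = 27.3

Steady-state error for a unit step on this type-0 loop is 1/(1 + K_p·P(0)).
P(0) = 0.88. Require 1/(1 + K_p·0.88) = 0.04, so 1 + 0.88·K_p = 25.
K_p = (25 − 1)/0.88 = 27.3.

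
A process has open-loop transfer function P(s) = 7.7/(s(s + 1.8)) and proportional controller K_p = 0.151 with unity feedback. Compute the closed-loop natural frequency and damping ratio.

ω_n = 1.08 rad/s, ζ = 0.835

With unity feedback the closed-loop characteristic equation is s² + 1.8s + 0.151·7.7 = s² + 1.8s + 1.163 = 0.
Matching s² + 2ζω_n s + ω_n²: ω_n = √1.163 = 1.078 rad/s and 2ζω_n = 1.8, so ζ = 1.8/(2·1.078) = 0.835.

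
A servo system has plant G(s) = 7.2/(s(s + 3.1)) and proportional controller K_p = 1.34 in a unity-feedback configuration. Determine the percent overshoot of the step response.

Closed-loop characteristic equation: s² + 3.1s + 9.648 = 0, so ω_n = 3.106 rad/s and ζ = 3.1/(2·3.106) = 0.499.
%OS = 100·exp(−πζ/√(1−ζ²)) = 100·exp(−π·0.499/√0.751) = 16.4%.

16.4%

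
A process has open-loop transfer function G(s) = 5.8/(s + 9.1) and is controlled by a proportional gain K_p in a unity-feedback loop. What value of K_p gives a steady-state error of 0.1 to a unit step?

For a type-0 loop with proportional control, e_ss = 1/(1 + K_p·G(0)).
G(0) = 0.6374. Require 1/(1 + K_p·0.6374) = 0.1, so 1 + 0.6374·K_p = 10.
K_p = (10 − 1)/0.6374 = 14.1.

K_p = 14.1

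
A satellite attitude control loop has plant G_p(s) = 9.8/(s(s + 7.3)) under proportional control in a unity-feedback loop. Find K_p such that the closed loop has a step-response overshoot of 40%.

K_p = 17.3

From %OS = 100·exp(−πζ/√(1−ζ²)) = 40%, ζ = −ln(0.4)/√(π²+ln²(0.4)) = 0.28.
Characteristic equation s² + 7.3s + 9.8K_p = 0 gives ζ = 7.3/(2√(9.8K_p)).
Setting ζ = 0.28: √(9.8K_p) = 7.3/(2·0.28) = 13.04, so K_p = 169.9/9.8 = 17.3.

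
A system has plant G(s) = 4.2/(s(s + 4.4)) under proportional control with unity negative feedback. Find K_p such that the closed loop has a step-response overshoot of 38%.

K_p = 13.3

From %OS = 100·exp(−πζ/√(1−ζ²)) = 38%, ζ = −ln(0.38)/√(π²+ln²(0.38)) = 0.2943.
Characteristic equation s² + 4.4s + 4.2K_p = 0 gives ζ = 4.4/(2√(4.2K_p)).
Setting ζ = 0.2943: √(4.2K_p) = 4.4/(2·0.2943) = 7.474, so K_p = 55.86/4.2 = 13.3.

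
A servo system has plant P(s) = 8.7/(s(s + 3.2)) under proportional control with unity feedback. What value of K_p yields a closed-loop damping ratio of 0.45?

Closed-loop characteristic equation: s² + 3.2s + K_p·8.7 = 0.
So ω_n = √(8.7K_p) and 2ζω_n = 3.2, giving ζ = 3.2/(2√(8.7K_p)).
Setting ζ = 0.45: √(8.7K_p) = 3.2/(2·0.45) = 3.556, so K_p = 12.64/8.7 = 1.45.

K_p = 1.45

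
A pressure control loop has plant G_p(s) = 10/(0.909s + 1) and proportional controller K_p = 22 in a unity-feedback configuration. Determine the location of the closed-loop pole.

Closed loop: T(s) = K_p·G_p/(1+K_p·G_p) = 220/(0.909s + 1 + 220), with pole at s = −(1 + 220)/0.909 = −243.1.

s = -243.1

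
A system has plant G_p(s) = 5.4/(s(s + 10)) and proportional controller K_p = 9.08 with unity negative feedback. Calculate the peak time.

The closed-loop denominator s² + 10s + 49.03 gives ω_n = √49.03 = 7.002 and ζ = 10/(2ω_n) = 0.7141.
Damped frequency ω_d = ω_n√(1−ζ²) = 4.902 rad/s, so peak time T_p = π/ω_d = 0.641 s.

T_p = 0.641 s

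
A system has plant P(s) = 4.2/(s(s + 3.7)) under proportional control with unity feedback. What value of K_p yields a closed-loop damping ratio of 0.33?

K_p = 7.48

Closed-loop characteristic equation: s² + 3.7s + K_p·4.2 = 0.
So ω_n = √(4.2K_p) and 2ζω_n = 3.7, giving ζ = 3.7/(2√(4.2K_p)).
Setting ζ = 0.33: √(4.2K_p) = 3.7/(2·0.33) = 5.606, so K_p = 31.43/4.2 = 7.48.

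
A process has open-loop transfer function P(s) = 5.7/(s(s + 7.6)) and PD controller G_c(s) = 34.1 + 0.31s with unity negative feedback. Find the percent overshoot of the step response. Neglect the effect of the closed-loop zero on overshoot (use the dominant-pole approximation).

32.6%

Forward path: (34.1 + 0.31s)·5.7/(s(s+7.6)). The closed-loop characteristic equation is s² + (7.6 + 5.7·0.31)s + 5.7·34.1 = 0.
That is s² + 9.367s + 194.4 = 0, so ω_n = 13.94 rad/s and ζ = 9.367/(2·13.94) = 0.3359.
%OS = 100·exp(−πζ/√(1−ζ²)) = 32.6%.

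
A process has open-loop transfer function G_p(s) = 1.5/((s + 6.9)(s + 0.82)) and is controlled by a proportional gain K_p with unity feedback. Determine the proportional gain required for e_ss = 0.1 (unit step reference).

Steady-state error for a unit step on this type-0 loop is 1/(1 + K_p·G_p(0)).
G_p(0) = 0.2651. Require 1/(1 + K_p·0.2651) = 0.1, so 1 + 0.2651·K_p = 10.
K_p = (10 − 1)/0.2651 = 33.9.

K_p = 33.9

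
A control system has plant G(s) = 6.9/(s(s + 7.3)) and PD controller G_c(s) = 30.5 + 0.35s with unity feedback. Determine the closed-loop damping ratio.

Forward path: (30.5 + 0.35s)·6.9/(s(s+7.3)). The closed-loop characteristic equation is s² + (7.3 + 6.9·0.35)s + 6.9·30.5 = 0.
That is s² + 9.715s + 210.5 = 0, so ω_n = 14.51 rad/s and ζ = 9.715/(2·14.51) = 0.3348.

ζ = 0.335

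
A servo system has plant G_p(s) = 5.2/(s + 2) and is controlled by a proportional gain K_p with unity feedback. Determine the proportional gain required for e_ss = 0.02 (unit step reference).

K_p = 18.8

The loop is type 0, so e_ss(step) = 1/(1 + K_pos) with K_pos = K_p·G_p(0).
G_p(0) = 2.6. Require 1/(1 + K_p·2.6) = 0.02, so 1 + 2.6·K_p = 50.
K_p = (50 − 1)/2.6 = 18.8.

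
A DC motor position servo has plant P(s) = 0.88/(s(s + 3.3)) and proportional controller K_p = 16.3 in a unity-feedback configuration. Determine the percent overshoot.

The closed-loop denominator s² + 3.3s + 14.34 gives ω_n = √14.34 = 3.787 and ζ = 3.3/(2ω_n) = 0.4357.
%OS = 100·exp(−πζ/√(1−ζ²)) = 100·exp(−π·0.4357/√0.8102) = 21.9%.

21.9%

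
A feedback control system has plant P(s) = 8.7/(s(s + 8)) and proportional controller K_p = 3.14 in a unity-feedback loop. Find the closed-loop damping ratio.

With unity feedback the closed-loop characteristic equation is s² + 8s + 3.14·8.7 = s² + 8s + 27.32 = 0.
So ω_n² = 27.32 ⇒ ω_n = 5.227 rad/s, and ζ = 8/(2ω_n) = 0.765.

ζ = 0.765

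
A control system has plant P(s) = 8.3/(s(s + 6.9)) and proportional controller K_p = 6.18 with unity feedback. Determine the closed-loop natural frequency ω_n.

ω_n = 7.16 rad/s

With unity feedback the closed-loop characteristic equation is s² + 6.9s + 6.18·8.3 = s² + 6.9s + 51.29 = 0.
So ω_n² = 51.29 ⇒ ω_n = 7.162 rad/s, and ζ = 6.9/(2ω_n) = 0.482.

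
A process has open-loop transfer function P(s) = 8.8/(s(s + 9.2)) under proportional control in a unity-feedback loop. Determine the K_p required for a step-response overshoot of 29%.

K_p = 17.9

From %OS = 100·exp(−πζ/√(1−ζ²)) = 29%, ζ = −ln(0.29)/√(π²+ln²(0.29)) = 0.3666.
Characteristic equation s² + 9.2s + 8.8K_p = 0 gives ζ = 9.2/(2√(8.8K_p)).
Setting ζ = 0.3666: √(8.8K_p) = 9.2/(2·0.3666) = 12.55, so K_p = 157.4/8.8 = 17.9.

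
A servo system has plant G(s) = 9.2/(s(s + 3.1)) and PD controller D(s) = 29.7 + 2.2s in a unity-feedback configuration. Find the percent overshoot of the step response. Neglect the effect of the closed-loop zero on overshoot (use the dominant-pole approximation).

Forward path: (29.7 + 2.2s)·9.2/(s(s+3.1)). The closed-loop characteristic equation is s² + (3.1 + 9.2·2.2)s + 9.2·29.7 = 0.
That is s² + 23.34s + 273.2 = 0, so ω_n = 16.53 rad/s and ζ = 23.34/(2·16.53) = 0.706.
%OS = 100·exp(−πζ/√(1−ζ²)) = 4.36%.

4.36%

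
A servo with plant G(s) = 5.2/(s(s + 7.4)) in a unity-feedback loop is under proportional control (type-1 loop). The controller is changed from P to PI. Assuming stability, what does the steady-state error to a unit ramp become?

0

The integrator raises the loop to type 2, so K_v → ∞ and e_ss to a ramp is zero.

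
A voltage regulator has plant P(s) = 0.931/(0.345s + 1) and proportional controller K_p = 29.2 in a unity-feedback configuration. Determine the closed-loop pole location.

s = -81.7

Closed loop: T(s) = K_p·P/(1+K_p·P) = 27.19/(0.345s + 1 + 27.19), with pole at s = −(1 + 27.19)/0.345 = −81.7.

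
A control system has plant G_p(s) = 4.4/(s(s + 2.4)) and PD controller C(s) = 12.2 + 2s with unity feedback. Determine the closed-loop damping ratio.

ζ = 0.764

Forward path: (12.2 + 2s)·4.4/(s(s+2.4)). The closed-loop characteristic equation is s² + (2.4 + 4.4·2)s + 4.4·12.2 = 0.
That is s² + 11.2s + 53.68 = 0, so ω_n = 7.327 rad/s and ζ = 11.2/(2·7.327) = 0.7643.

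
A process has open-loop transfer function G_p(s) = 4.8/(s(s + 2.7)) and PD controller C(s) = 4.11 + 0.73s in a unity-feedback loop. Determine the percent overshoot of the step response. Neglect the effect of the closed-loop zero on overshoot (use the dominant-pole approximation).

Forward path: (4.11 + 0.73s)·4.8/(s(s+2.7)). The closed-loop characteristic equation is s² + (2.7 + 4.8·0.73)s + 4.8·4.11 = 0.
That is s² + 6.204s + 19.73 = 0, so ω_n = 4.442 rad/s and ζ = 6.204/(2·4.442) = 0.6984.
%OS = 100·exp(−πζ/√(1−ζ²)) = 4.66%.

4.66%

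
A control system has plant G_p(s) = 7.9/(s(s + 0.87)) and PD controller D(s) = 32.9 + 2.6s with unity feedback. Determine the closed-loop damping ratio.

Forward path: (32.9 + 2.6s)·7.9/(s(s+0.87)). The closed-loop characteristic equation is s² + (0.87 + 7.9·2.6)s + 7.9·32.9 = 0.
That is s² + 21.41s + 259.9 = 0, so ω_n = 16.12 rad/s and ζ = 21.41/(2·16.12) = 0.664.

ζ = 0.664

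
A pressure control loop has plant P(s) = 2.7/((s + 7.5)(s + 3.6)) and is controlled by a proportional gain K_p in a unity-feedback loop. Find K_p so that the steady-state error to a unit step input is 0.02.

Steady-state error for a unit step on this type-0 loop is 1/(1 + K_p·P(0)).
P(0) = 0.1. Require 1/(1 + K_p·0.1) = 0.02, so 1 + 0.1·K_p = 50.
K_p = (50 − 1)/0.1 = 490.

K_p = 490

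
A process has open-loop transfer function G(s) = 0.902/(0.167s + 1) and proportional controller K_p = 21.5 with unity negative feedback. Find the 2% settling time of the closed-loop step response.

Closed loop: T(s) = K_p·G/(1+K_p·G) = 19.39/(0.167s + 1 + 19.39), with pole at s = −(1 + 19.39)/0.167 = −122.1.
τ = 1/122.1 = 0.008189 s, so 2% settling time ≈ 4τ = 0.0328 s.

T_s ≈ 0.0328 s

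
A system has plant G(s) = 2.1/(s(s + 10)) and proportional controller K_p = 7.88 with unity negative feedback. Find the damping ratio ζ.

The closed-loop denominator is s(s+10) + 7.88·2.1 = s² + 10s + 16.55.
So ω_n² = 16.55 ⇒ ω_n = 4.068 rad/s, and ζ = 10/(2ω_n) = 1.23.

ζ = 1.23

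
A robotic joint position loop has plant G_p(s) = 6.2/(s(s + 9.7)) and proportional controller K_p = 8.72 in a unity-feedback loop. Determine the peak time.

The closed-loop denominator s² + 9.7s + 54.06 gives ω_n = √54.06 = 7.353 and ζ = 9.7/(2ω_n) = 0.6596.
Damped frequency ω_d = ω_n√(1−ζ²) = 5.526 rad/s, so peak time T_p = π/ω_d = 0.568 s.

T_p = 0.568 s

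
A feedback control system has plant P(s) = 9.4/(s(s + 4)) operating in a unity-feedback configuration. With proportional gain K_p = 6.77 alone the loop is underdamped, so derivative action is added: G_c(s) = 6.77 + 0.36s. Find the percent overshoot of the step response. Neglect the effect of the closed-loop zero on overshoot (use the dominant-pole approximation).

19.4%

Forward path: (6.77 + 0.36s)·9.4/(s(s+4)). The closed-loop characteristic equation is s² + (4 + 9.4·0.36)s + 9.4·6.77 = 0.
That is s² + 7.384s + 63.64 = 0, so ω_n = 7.977 rad/s and ζ = 7.384/(2·7.977) = 0.4628.
%OS = 100·exp(−πζ/√(1−ζ²)) = 19.4%.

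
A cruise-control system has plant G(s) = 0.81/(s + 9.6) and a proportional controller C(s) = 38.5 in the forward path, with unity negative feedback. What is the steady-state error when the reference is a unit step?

0.235

The loop is type 0. Static position error constant K_pos = C(0)·G(0) = 38.5·0.08438 = 3.248.
Steady-state error to a unit step: e_ss = 1/(1+K_pos) = 1/4.248 = 0.235.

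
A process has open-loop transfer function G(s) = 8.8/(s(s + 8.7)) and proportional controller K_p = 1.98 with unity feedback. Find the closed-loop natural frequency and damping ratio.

With unity feedback the closed-loop characteristic equation is s² + 8.7s + 1.98·8.8 = s² + 8.7s + 17.42 = 0.
Matching s² + 2ζω_n s + ω_n²: ω_n = √17.42 = 4.174 rad/s and 2ζω_n = 8.7, so ζ = 8.7/(2·4.174) = 1.04.

ω_n = 4.17 rad/s, ζ = 1.04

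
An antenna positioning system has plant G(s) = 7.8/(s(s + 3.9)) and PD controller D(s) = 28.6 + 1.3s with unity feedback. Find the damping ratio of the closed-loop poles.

ζ = 0.47

Forward path: (28.6 + 1.3s)·7.8/(s(s+3.9)). The closed-loop characteristic equation is s² + (3.9 + 7.8·1.3)s + 7.8·28.6 = 0.
That is s² + 14.04s + 223.1 = 0, so ω_n = 14.94 rad/s and ζ = 14.04/(2·14.94) = 0.47.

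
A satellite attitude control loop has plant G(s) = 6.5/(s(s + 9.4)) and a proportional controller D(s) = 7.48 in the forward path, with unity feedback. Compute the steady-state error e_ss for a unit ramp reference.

0.193

The loop has one pole at the origin (type 1). Velocity error constant K_v = lim_{s→0} s·D(s)G(s) = 7.48·6.5/9.4 = 5.172.
Steady-state error to a unit ramp: e_ss = 1/K_v = 0.193.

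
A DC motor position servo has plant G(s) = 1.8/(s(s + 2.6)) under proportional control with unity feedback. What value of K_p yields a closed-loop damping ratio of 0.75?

K_p = 1.67

Closed-loop characteristic equation: s² + 2.6s + K_p·1.8 = 0.
So ω_n = √(1.8K_p) and 2ζω_n = 2.6, giving ζ = 2.6/(2√(1.8K_p)).
Setting ζ = 0.75: √(1.8K_p) = 2.6/(2·0.75) = 1.733, so K_p = 3.004/1.8 = 1.67.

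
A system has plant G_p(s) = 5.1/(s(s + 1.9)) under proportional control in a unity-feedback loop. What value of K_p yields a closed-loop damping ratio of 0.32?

Closed-loop characteristic equation: s² + 1.9s + K_p·5.1 = 0.
So ω_n = √(5.1K_p) and 2ζω_n = 1.9, giving ζ = 1.9/(2√(5.1K_p)).
Setting ζ = 0.32: √(5.1K_p) = 1.9/(2·0.32) = 2.969, so K_p = 8.813/5.1 = 1.73.

K_p = 1.73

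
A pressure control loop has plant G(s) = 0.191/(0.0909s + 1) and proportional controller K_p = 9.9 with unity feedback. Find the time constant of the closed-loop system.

τ = 0.0314 s

Closed loop: T(s) = K_p·G/(1+K_p·G) = 1.891/(0.0909s + 1 + 1.891), with pole at s = −(1 + 1.891)/0.0909 = −31.8.
Closed-loop time constant τ = 1/31.8 = 0.0314 s.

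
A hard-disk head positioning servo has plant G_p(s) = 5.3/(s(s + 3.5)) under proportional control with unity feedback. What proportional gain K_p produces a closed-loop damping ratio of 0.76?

K_p = 1

Closed-loop characteristic equation: s² + 3.5s + K_p·5.3 = 0.
So ω_n = √(5.3K_p) and 2ζω_n = 3.5, giving ζ = 3.5/(2√(5.3K_p)).
Setting ζ = 0.76: √(5.3K_p) = 3.5/(2·0.76) = 2.303, so K_p = 5.302/5.3 = 1.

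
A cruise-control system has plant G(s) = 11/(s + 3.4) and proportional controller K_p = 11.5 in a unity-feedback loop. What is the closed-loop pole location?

Closed-loop transfer function: T(s) = K_p·G(s)/(1 + K_p·G(s)) = 126.5/(s + 3.4 + 126.5) = 126.5/(s + 129.9).
The closed-loop pole is at s = −129.9.

s = -129.9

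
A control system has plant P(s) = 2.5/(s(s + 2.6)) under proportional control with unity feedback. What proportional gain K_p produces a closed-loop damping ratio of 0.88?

Closed-loop characteristic equation: s² + 2.6s + K_p·2.5 = 0.
So ω_n = √(2.5K_p) and 2ζω_n = 2.6, giving ζ = 2.6/(2√(2.5K_p)).
Setting ζ = 0.88: √(2.5K_p) = 2.6/(2·0.88) = 1.477, so K_p = 2.182/2.5 = 0.873.

K_p = 0.873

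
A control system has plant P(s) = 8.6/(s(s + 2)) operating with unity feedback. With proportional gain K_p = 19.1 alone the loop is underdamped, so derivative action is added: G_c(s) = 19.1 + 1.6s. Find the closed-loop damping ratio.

Forward path: (19.1 + 1.6s)·8.6/(s(s+2)). The closed-loop characteristic equation is s² + (2 + 8.6·1.6)s + 8.6·19.1 = 0.
That is s² + 15.76s + 164.3 = 0, so ω_n = 12.82 rad/s and ζ = 15.76/(2·12.82) = 0.6148.

ζ = 0.615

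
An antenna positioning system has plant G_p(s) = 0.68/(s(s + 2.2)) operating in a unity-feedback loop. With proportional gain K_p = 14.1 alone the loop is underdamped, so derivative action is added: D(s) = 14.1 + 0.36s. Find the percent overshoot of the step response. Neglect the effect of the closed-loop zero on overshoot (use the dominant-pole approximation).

Forward path: (14.1 + 0.36s)·0.68/(s(s+2.2)). The closed-loop characteristic equation is s² + (2.2 + 0.68·0.36)s + 0.68·14.1 = 0.
That is s² + 2.445s + 9.588 = 0, so ω_n = 3.096 rad/s and ζ = 2.445/(2·3.096) = 0.3948.
%OS = 100·exp(−πζ/√(1−ζ²)) = 25.9%.

25.9%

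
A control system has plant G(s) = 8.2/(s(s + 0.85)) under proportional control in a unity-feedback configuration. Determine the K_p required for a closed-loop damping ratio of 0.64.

Closed-loop characteristic equation: s² + 0.85s + K_p·8.2 = 0.
So ω_n = √(8.2K_p) and 2ζω_n = 0.85, giving ζ = 0.85/(2√(8.2K_p)).
Setting ζ = 0.64: √(8.2K_p) = 0.85/(2·0.64) = 0.6641, so K_p = 0.441/8.2 = 0.0538.

K_p = 0.0538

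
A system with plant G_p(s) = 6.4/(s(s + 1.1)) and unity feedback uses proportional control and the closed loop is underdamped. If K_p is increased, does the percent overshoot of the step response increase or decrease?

ζ = 1.1/(2√(6.4K_p)) decreases as K_p grows; lower damping means more overshoot.

increase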